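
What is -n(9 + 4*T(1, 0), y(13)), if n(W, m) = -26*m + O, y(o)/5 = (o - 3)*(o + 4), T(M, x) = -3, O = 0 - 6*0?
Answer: 22100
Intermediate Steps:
O = 0 (O = 0 + 0 = 0)
y(o) = 5*(-3 + o)*(4 + o) (y(o) = 5*((o - 3)*(o + 4)) = 5*((-3 + o)*(4 + o)) = 5*(-3 + o)*(4 + o))
n(W, m) = -26*m (n(W, m) = -26*m + 0 = -26*m)
-n(9 + 4*T(1, 0), y(13)) = -(-26)*(-60 + 5*13 + 5*13**2) = -(-26)*(-60 + 65 + 5*169) = -(-26)*(-60 + 65 + 845) = -(-26)*850 = -1*(-22100) = 22100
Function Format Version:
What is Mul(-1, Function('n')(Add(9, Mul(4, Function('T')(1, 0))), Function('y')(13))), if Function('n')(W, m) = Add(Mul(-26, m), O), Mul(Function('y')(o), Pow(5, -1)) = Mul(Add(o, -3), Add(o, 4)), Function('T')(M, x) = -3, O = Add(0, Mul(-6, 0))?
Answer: 22100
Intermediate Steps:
O = 0 (O = Add(0, 0) = 0)
Function('y')(o) = Mul(5, Add(-3, o), Add(4, o)) (Function('y')(o) = Mul(5, Mul(Add(o, -3), Add(o, 4))) = Mul(5, Mul(Add(-3, o), Add(4, o))) = Mul(5, Add(-3, o), Add(4, o)))
Function('n')(W, m) = Mul(-26, m) (Function('n')(W, m) = Add(Mul(-26, m), 0) = Mul(-26, m))
Mul(-1, Function('n')(Add(9, Mul(4, Function('T')(1, 0))), Function('y')(13))) = Mul(-1, Mul(-26, Add(-60, Mul(5, 13), Mul(5, Pow(13, 2))))) = Mul(-1, Mul(-26, Add(-60, 65, Mul(5, 169)))) = Mul(-1, Mul(-26, Add(-60, 65, 845))) = Mul(-1, Mul(-26, 850)) = Mul(-1, -22100) = 22100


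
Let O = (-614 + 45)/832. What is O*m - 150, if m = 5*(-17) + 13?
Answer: -10479/104 ≈ -100.76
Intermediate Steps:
m = -72 (m = -85 + 13 = -72)
O = -569/832 (O = -569*1/832 = -569/832 ≈ -0.68389)
O*m - 150 = -569/832*(-72) - 150 = 5121/104 - 150 = -10479/104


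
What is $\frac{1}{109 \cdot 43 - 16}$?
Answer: $\frac{1}{4671} \approx 0.00021409$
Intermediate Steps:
$\frac{1}{109 \cdot 43 - 16} = \frac{1}{4687 - 16} = \frac{1}{4671}$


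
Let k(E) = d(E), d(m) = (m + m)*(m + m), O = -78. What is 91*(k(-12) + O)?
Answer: 45318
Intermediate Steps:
d(m) = 4*m² (d(m) = (2*m)*(2*m) = 4*m²)
k(E) = 4*E²
91*(k(-12) + O) = 91*(4*(-12)² - 78) = 91*(4*144 - 78) = 91*(576 - 78) = 91*498 = 45318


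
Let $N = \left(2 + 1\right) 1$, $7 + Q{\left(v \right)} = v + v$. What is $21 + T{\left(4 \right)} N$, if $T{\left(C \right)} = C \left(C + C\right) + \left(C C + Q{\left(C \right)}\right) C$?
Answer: $321$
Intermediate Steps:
$Q{\left(v \right)} = -7 + 2 v$ ($Q{\left(v \right)} = -7 + \left(v + v\right) = -7 + 2 v$)
$N = 3$ ($N = 3 \cdot 1 = 3$)
$T{\left(C \right)} = 2 C^{2} + C \left(-7 + C^{2} + 2 C\right)$ ($T{\left(C \right)} = C \left(C + C\right) + \left(C C + \left(-7 + 2 C\right)\right) C = C 2 C + \left(C^{2} + \left(-7 + 2 C\right)\right) C = 2 C^{2} + \left(-7 + C^{2} + 2 C\right) C = 2 C^{2} + C \left(-7 + C^{2} + 2 C\right)$)
$21 + T{\left(4 \right)} N = 21 + 4 \left(-7 + 4^{2} + 4 \cdot 4\right) 3 = 21 + 4 \left(-7 + 16 + 16\right) 3 = 21 + 4 \cdot 25 \cdot 3 = 21 + 100 \cdot 3 = 21 + 300 = 321$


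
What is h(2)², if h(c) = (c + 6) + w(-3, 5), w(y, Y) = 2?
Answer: 100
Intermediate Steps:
h(c) = 8 + c (h(c) = (c + 6) + 2 = (6 + c) + 2 = 8 + c)
h(2)² = (8 + 2)² = 10² = 100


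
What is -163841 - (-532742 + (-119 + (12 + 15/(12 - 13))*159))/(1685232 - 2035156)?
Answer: -28666215711/174962 ≈ -1.6384e+5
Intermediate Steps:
-163841 - (-532742 + (-119 + (12 + 15/(12 - 13))*159))/(1685232 - 2035156) = -163841 - (-532742 + (-119 + (12 + 15/(-1))*159))/(-349924) = -163841 - (-532742 + (-119 + (12 + 15*(-1))*159))*(-1)/349924 = -163841 - (-532742 + (-119 + (12 - 15)*159))*(-1)/349924 = -163841 - (-532742 + (-119 - 3*159))*(-1)/349924 = -163841 - (-532742 + (-119 - 477))*(-1)/349924 = -163841 - (-532742 - 596)*(-1)/349924 = -163841 - (-533338)*(-1)/349924 = -163841 - 1*266669/174962 = -163841 - 266669/174962 = -28666215711/174962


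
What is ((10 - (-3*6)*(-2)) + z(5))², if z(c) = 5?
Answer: 441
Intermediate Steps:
((10 - (-3*6)*(-2)) + z(5))² = ((10 - (-3*6)*(-2)) + 5)² = ((10 - (-18)*(-2)) + 5)² = ((10 - 1*36) + 5)² = ((10 - 36) + 5)² = (-26 + 5)² = (-21)² = 441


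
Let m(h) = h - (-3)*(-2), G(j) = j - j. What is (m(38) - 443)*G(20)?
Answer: 0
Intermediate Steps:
G(j) = 0
m(h) = -6 + h (m(h) = h - 1*6 = h - 6 = -6 + h)
(m(38) - 443)*G(20) = ((-6 + 38) - 443)*0 = (32 - 443)*0 = -411*0 = 0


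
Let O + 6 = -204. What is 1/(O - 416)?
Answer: -1/626 ≈ -0.0015974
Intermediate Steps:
O = -210 (O = -6 - 204 = -210)
1/(O - 416) = 1/(-210 - 416) = 1/(-626) = -1/626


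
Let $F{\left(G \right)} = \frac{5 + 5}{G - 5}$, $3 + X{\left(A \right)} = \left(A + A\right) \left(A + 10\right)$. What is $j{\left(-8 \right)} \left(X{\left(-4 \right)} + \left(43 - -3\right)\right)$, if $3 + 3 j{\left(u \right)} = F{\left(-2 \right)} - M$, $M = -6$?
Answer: $- \frac{55}{21} \approx -2.619$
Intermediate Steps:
$X{\left(A \right)} = -3 + 2 A \left(10 + A\right)$ ($X{\left(A \right)} = -3 + \left(A + A\right) \left(A + 10\right) = -3 + 2 A \left(10 + A\right)$)
$F{\left(G \right)} = \frac{10}{-5 + G}$
$j{\left(u \right)} = \frac{11}{21}$ ($j{\left(u \right)} = -1 + \frac{\frac{10}{-5 - 2} - -6}{3} = -1 + \frac{\frac{10}{-7} + 6}{3} = -1 + \frac{10 \left(- \frac{1}{7}\right) + 6}{3} = -1 + \frac{- \frac{10}{7} + 6}{3} = -1 + \frac{1}{3} \cdot \frac{32}{7} = -1 + \frac{32}{21} = \frac{11}{21}$)
$j{\left(-8 \right)} \left(X{\left(-4 \right)} + \left(43 - -3\right)\right) = \frac{11 \left(\left(-3 + 2 \left(-4\right)^{2} + 20 \left(-4\right)\right) + \left(43 - -3\right)\right)}{21} = \frac{11 \left(\left(-3 + 2 \cdot 16 - 80\right) + \left(43 + 3\right)\right)}{21} = \frac{11 \left(\left(-3 + 32 - 80\right) + 46\right)}{21} = \frac{11 \left(-51 + 46\right)}{21} = \frac{11}{21} \left(-5\right) = - \frac{55}{21}$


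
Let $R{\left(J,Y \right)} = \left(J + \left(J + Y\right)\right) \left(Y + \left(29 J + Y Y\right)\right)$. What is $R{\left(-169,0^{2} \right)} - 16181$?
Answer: $1640357$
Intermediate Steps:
$R{\left(J,Y \right)} = \left(Y + 2 J\right) \left(Y + Y^{2} + 29 J\right)$ ($R{\left(J,Y \right)} = \left(Y + 2 J\right) \left(Y + \left(29 J + Y^{2}\right)\right) = \left(Y + 2 J\right) \left(Y + \left(Y^{2} + 29 J\right)\right) = \left(Y + 2 J\right) \left(Y + Y^{2} + 29 J\right)$)
$R{\left(-169,0^{2} \right)} - 16181 = \left(\left(0^{2}\right)^{2} + \left(0^{2}\right)^{3} + 58 \left(-169\right)^{2} + 2 \left(-169\right) \left(0^{2}\right)^{2} + 31 \left(-169\right) 0^{2}\right) - 16181 = \left(0^{2} + 0^{3} + 58 \cdot 28561 + 2 \left(-169\right) 0^{2} + 31 \left(-169\right) 0\right) - 16181 = \left(0 + 0 + 1656538 + 2 \left(-169\right) 0 + 0\right) - 16181 = \left(0 + 0 + 1656538 + 0 + 0\right) - 16181 = 1656538 - 16181 = 1640357$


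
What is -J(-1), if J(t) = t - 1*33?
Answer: 34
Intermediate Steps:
J(t) = -33 + t (J(t) = t - 33 = -33 + t)
-J(-1) = -(-33 - 1) = -1*(-34) = 34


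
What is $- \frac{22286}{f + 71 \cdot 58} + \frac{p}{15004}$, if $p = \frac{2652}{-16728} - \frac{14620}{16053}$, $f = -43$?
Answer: $- \frac{440164384368499}{80483105689800} \approx -5.469$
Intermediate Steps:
$p = - \frac{1407529}{1316346}$ ($p = 2652 \left(- \frac{1}{16728}\right) - \frac{14620}{16053} = - \frac{13}{82} - \frac{14620}{16053} = - \frac{1407529}{1316346} \approx -1.0693$)
$- \frac{22286}{f + 71 \cdot 58} + \frac{p}{15004} = - \frac{22286}{-43 + 71 \cdot 58} - \frac{1407529}{1316346 \cdot 15004} = - \frac{22286}{-43 + 4118} - \frac{1407529}{19750455384} = - \frac{22286}{4075} - \frac{1407529}{19750455384} = - \frac{440164384368499}{80483105689800}$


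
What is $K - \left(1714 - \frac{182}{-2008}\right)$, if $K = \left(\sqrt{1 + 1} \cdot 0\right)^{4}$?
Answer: $- \frac{1720947}{1004} \approx -1714.1$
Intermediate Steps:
$K = 0$ ($K = \left(\sqrt{2} \cdot 0\right)^{4} = 0^{4} = 0$)
$K - \left(1714 - \frac{182}{-2008}\right) = 0 - \left(1714 - \frac{182}{-2008}\right) = 0 + \left(182 \left(- \frac{1}{2008}\right) - 1714\right) = 0 - \frac{1720947}{1004} = - \frac{1720947}{1004}$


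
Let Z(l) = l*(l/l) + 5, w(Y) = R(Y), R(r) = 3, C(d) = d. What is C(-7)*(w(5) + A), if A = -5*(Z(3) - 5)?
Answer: 84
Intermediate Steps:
w(Y) = 3
Z(l) = 5 + l (Z(l) = l*1 + 5 = l + 5 = 5 + l)
A = -15 (A = -5*((5 + 3) - 5) = -5*(8 - 5) = -5*3 = -15)
C(-7)*(w(5) + A) = -7*(3 - 15) = -7*(-12) = 84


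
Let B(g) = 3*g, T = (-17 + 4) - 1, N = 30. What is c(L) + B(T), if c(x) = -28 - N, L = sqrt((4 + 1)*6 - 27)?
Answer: -100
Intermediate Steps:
T = -14 (T = -13 - 1 = -14)
L = sqrt(3) (L = sqrt(5*6 - 27) = sqrt(30 - 27) = sqrt(3) ≈ 1.7320)
c(x) = -58 (c(x) = -28 - 1*30 = -28 - 30 = -58)
c(L) + B(T) = -58 + 3*(-14) = -58 - 42 = -100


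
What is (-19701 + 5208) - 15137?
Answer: -29630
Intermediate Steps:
(-19701 + 5208) - 15137 = -14493 - 15137 = -29630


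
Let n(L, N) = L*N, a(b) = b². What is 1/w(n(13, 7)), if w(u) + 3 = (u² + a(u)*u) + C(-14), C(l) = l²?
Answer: 1/762045 ≈ 1.3123e-6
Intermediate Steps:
w(u) = 193 + u² + u³ (w(u) = -3 + ((u² + u²*u) + (-14)²) = -3 + ((u² + u³) + 196) = -3 + (196 + u² + u³) = 193 + u² + u³)
1/w(n(13, 7)) = 1/(193 + (13*7)² + (13*7)³) = 1/(193 + 91² + 91³) = 1/(193 + 8281 + 753571) = 1/762045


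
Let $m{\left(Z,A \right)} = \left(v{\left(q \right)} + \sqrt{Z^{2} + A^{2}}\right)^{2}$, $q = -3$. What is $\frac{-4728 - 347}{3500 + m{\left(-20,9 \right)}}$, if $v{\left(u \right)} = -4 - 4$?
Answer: $- \frac{20528375}{16238889} - \frac{81200 \sqrt{481}}{16238889} \approx -1.3738$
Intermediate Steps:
$v{\left(u \right)} = -8$
$m{\left(Z,A \right)} = \left(-8 + \sqrt{A^{2} + Z^{2}}\right)^{2}$ ($m{\left(Z,A \right)} = \left(-8 + \sqrt{Z^{2} + A^{2}}\right)^{2} = \left(-8 + \sqrt{A^{2} + Z^{2}}\right)^{2}$)
$\frac{-4728 - 347}{3500 + m{\left(-20,9 \right)}} = \frac{-4728 - 347}{3500 + \left(-8 + \sqrt{9^{2} + \left(-20\right)^{2}}\right)^{2}} = - \frac{5075}{3500 + \left(-8 + \sqrt{81 + 400}\right)^{2}} = - \frac{5075}{3500 + \left(-8 + \sqrt{481}\right)^{2}}$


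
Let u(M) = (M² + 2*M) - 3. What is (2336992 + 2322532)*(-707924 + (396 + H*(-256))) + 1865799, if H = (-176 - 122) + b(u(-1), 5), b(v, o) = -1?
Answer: -2940083225817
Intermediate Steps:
u(M) = -3 + M² + 2*M
H = -299 (H = (-176 - 122) - 1 = -298 - 1 = -299)
(2336992 + 2322532)*(-707924 + (396 + H*(-256))) + 1865799 = (2336992 + 2322532)*(-707924 + (396 - 299*(-256))) + 1865799 = 4659524*(-707924 + (396 + 76544)) + 1865799 = 4659524*(-707924 + 76940) + 1865799 = 4659524*(-630984) + 1865799 = -2940085091616 + 1865799 = -2940083225817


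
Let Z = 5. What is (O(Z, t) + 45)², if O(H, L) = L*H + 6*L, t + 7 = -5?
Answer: 7569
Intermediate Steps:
t = -12 (t = -7 - 5 = -12)
O(H, L) = 6*L + H*L (O(H, L) = H*L + 6*L = 6*L + H*L)
(O(Z, t) + 45)² = (-12*(6 + 5) + 45)² = (-12*11 + 45)² = (-132 + 45)² = (-87)² = 7569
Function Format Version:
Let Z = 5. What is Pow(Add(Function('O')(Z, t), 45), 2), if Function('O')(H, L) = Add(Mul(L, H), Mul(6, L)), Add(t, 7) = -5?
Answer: 7569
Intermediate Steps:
t = -12 (t = Add(-7, -5) = -12)
Function('O')(H, L) = Add(Mul(6, L), Mul(H, L)) (Function('O')(H, L) = Add(Mul(H, L), Mul(6, L)) = Add(Mul(6, L), Mul(H, L)))
Pow(Add(Function('O')(Z, t), 45), 2) = Pow(Add(Mul(-12, Add(6, 5)), 45), 2) = Pow(Add(Mul(-12, 11), 45), 2) = Pow(Add(-132, 45), 2) = Pow(-87, 2) = 7569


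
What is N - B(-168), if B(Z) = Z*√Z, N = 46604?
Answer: 46604 + 336*I*√42 ≈ 46604.0 + 2177.5*I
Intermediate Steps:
B(Z) = Z^(3/2)
N - B(-168) = 46604 - (-168)^(3/2) = 46604 - (-336)*I*√42 = 46604 + 336*I*√42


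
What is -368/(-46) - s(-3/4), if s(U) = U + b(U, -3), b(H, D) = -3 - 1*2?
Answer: 55/4 ≈ 13.750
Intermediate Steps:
b(H, D) = -5 (b(H, D) = -3 - 2 = -5)
s(U) = -5 + U (s(U) = U - 5 = -5 + U)
-368/(-46) - s(-3/4) = -368/(-46) - (-5 - 3/4) = -368*(-1/46) - (-5 - 3*¼) = 8 - (-5 - ¾) = 8 - 1*(-23/4) = 8 + 23/4 = 55/4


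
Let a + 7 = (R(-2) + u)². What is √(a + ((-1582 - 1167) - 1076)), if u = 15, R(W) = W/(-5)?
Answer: I*√89871/5 ≈ 59.957*I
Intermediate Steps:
R(W) = -W/5 (R(W) = W*(-⅕) = -W/5)
a = 5754/25 (a = -7 + (-⅕*(-2) + 15)² = -7 + (⅖ + 15)² = -7 + (77/5)² = -7 + 5929/25 = 5754/25 ≈ 230.16)
√(a + ((-1582 - 1167) - 1076)) = √(5754/25 + ((-1582 - 1167) - 1076)) = √(5754/25 + (-2749 - 1076)) = √(5754/25 - 3825) = √(-89871/25) = I*√89871/5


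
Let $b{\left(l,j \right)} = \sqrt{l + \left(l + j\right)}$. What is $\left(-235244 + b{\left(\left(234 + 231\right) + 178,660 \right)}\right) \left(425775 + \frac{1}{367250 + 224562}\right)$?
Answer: $- \frac{14819122519196111}{147953} + \frac{251978754301 \sqrt{1946}}{591812} \approx -1.0014 \cdot 10^{11}$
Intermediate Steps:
$b{\left(l,j \right)} = \sqrt{j + 2 l}$ ($b{\left(l,j \right)} = \sqrt{l + \left(j + l\right)} = \sqrt{j + 2 l}$)
$\left(-235244 + b{\left(\left(234 + 231\right) + 178,660 \right)}\right) \left(425775 + \frac{1}{367250 + 224562}\right) = \left(-235244 + \sqrt{660 + 2 \left(\left(234 + 231\right) + 178\right)}\right) \left(425775 + \frac{1}{367250 + 224562}\right) = \left(-235244 + \sqrt{660 + 2 \left(465 + 178\right)}\right) \left(425775 + \frac{1}{591812}\right) = \left(-235244 + \sqrt{660 + 2 \cdot 643}\right) \left(425775 + \frac{1}{591812}\right) = \left(-235244 + \sqrt{660 + 1286}\right) \frac{251978754301}{591812} = \left(-235244 + \sqrt{1946}\right) \frac{251978754301}{591812} = - \frac{14819122519196111}{147953} + \frac{251978754301 \sqrt{1946}}{591812}$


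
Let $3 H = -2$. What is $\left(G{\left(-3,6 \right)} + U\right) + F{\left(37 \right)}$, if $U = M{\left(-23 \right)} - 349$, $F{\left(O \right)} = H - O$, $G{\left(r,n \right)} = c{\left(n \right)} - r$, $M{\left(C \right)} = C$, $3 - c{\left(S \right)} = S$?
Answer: $- \frac{1229}{3} \approx -409.67$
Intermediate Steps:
$H = - \frac{2}{3}$ ($H = \frac{1}{3} \left(-2\right) = - \frac{2}{3} \approx -0.66667$)
$c{\left(S \right)} = 3 - S$
$G{\left(r,n \right)} = 3 - n - r$ ($G{\left(r,n \right)} = \left(3 - n\right) - r = 3 - n - r$)
$F{\left(O \right)} = - \frac{2}{3} - O$
$U = -372$ ($U = -23 - 349 = -372$)
$\left(G{\left(-3,6 \right)} + U\right) + F{\left(37 \right)} = \left(\left(3 - 6 - -3\right) - 372\right) - \frac{113}{3} = \left(\left(3 - 6 + 3\right) - 372\right) - \frac{113}{3} = \left(0 - 372\right) - \frac{113}{3} = -372 - \frac{113}{3} = - \frac{1229}{3}$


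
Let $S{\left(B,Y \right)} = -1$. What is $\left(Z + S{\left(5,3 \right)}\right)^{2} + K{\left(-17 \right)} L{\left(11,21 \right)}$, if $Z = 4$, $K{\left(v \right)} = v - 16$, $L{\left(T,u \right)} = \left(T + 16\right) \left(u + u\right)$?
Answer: $-37413$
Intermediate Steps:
$L{\left(T,u \right)} = 2 u \left(16 + T\right)$ ($L{\left(T,u \right)} = \left(16 + T\right) 2 u = 2 u \left(16 + T\right)$)
$K{\left(v \right)} = -16 + v$
$\left(Z + S{\left(5,3 \right)}\right)^{2} + K{\left(-17 \right)} L{\left(11,21 \right)} = \left(4 - 1\right)^{2} + \left(-16 - 17\right) 2 \cdot 21 \left(16 + 11\right) = 3^{2} - 33 \cdot 2 \cdot 21 \cdot 27 = 9 - 37422 = -37413$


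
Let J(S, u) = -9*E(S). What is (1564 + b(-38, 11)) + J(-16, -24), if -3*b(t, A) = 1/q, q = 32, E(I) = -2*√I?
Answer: 150143/96 + 72*I ≈ 1564.0 + 72.0*I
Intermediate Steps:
b(t, A) = -1/96 (b(t, A) = -⅓/32 = -⅓*1/32 = -1/96)
J(S, u) = 18*√S (J(S, u) = -(-18)*√S = 18*√S)
(1564 + b(-38, 11)) + J(-16, -24) = (1564 - 1/96) + 18*√(-16) = 150143/96 + 18*(4*I) = 150143/96 + 72*I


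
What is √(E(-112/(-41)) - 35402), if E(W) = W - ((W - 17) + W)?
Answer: I*√59486777/41 ≈ 188.12*I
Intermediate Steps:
E(W) = 17 - W (E(W) = W - ((-17 + W) + W) = W - (-17 + 2*W) = W + (17 - 2*W) = 17 - W)
√(E(-112/(-41)) - 35402) = √((17 - (-112)/(-41)) - 35402) = √((17 - (-112)*(-1)/41) - 35402) = √((17 - 1*112/41) - 35402) = √((17 - 112/41) - 35402) = √(585/41 - 35402) = √(-1450897/41) = I*√59486777/41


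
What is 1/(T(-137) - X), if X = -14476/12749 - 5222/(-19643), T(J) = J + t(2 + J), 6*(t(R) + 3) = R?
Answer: -45532474/7359431245 ≈ -0.0061870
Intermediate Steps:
t(R) = -3 + R/6
T(J) = -8/3 + 7*J/6 (T(J) = J + (-3 + (2 + J)/6) = J + (-3 + (⅓ + J/6)) = J + (-8/3 + J/6) = -8/3 + 7*J/6)
X = -19797890/22766237 (X = -14476*1/12749 - 5222*(-1/19643) = -1316/1159 + 5222/19643 = -19797890/22766237 ≈ -0.86962)
1/(T(-137) - X) = 1/((-8/3 + (7/6)*(-137)) - 1*(-19797890/22766237)) = 1/((-8/3 - 959/6) + 19797890/22766237) = 1/(-325/2 + 19797890/22766237) = 1/(-7359431245/45532474) = -45532474/7359431245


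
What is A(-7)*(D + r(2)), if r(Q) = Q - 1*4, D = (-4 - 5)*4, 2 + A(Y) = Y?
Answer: 342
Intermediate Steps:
A(Y) = -2 + Y
D = -36 (D = -9*4 = -36)
r(Q) = -4 + Q (r(Q) = Q - 4 = -4 + Q)
A(-7)*(D + r(2)) = (-2 - 7)*(-36 + (-4 + 2)) = -9*(-36 - 2) = -9*(-38) = 342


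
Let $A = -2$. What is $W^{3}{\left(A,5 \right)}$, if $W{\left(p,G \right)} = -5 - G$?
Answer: $-1000$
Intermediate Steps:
$W^{3}{\left(A,5 \right)} = \left(-5 - 5\right)^{3} = \left(-10\right)^{3} = -1000$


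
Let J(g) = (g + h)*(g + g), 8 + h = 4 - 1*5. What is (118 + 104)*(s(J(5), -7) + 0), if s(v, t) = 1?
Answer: 222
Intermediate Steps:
h = -9 (h = -8 + (4 - 1*5) = -8 + (4 - 5) = -8 - 1 = -9)
J(g) = 2*g*(-9 + g) (J(g) = (g - 9)*(g + g) = (-9 + g)*(2*g) = 2*g*(-9 + g))
(118 + 104)*(s(J(5), -7) + 0) = (118 + 104)*(1 + 0) = 222*1 = 222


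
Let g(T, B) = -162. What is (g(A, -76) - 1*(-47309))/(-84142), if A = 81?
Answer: -47147/84142 ≈ -0.56033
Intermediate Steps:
(g(A, -76) - 1*(-47309))/(-84142) = (-162 - 1*(-47309))/(-84142) = (-162 + 47309)*(-1/84142) = 47147*(-1/84142) = -47147/84142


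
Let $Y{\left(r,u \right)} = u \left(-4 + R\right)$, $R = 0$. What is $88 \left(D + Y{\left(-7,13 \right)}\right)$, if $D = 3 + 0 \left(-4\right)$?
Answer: $-4312$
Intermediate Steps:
$Y{\left(r,u \right)} = - 4 u$ ($Y{\left(r,u \right)} = u \left(-4 + 0\right) = u \left(-4\right) = - 4 u$)
$D = 3$ ($D = 3 + 0 = 3$)
$88 \left(D + Y{\left(-7,13 \right)}\right) = 88 \left(3 - 52\right) = 88 \left(-49\right) = -4312$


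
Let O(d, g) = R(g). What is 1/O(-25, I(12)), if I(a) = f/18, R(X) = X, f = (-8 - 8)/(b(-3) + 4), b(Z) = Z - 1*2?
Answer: 9/8 ≈ 1.1250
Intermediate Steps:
b(Z) = -2 + Z (b(Z) = Z - 2 = -2 + Z)
f = 16 (f = (-8 - 8)/((-2 - 3) + 4) = -16/(-5 + 4) = -16/(-1) = -16*(-1) = 16)
I(a) = 8/9 (I(a) = 16/18 = 16*(1/18) = 8/9)
O(d, g) = g
1/O(-25, I(12)) = 1/(8/9) = 9/8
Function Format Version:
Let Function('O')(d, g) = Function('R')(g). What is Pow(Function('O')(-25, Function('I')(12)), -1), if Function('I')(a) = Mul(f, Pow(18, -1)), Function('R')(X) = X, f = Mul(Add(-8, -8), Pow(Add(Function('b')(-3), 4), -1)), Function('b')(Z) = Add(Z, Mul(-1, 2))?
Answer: Rational(9, 8) ≈ 1.1250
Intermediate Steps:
Function('b')(Z) = Add(-2, Z) (Function('b')(Z) = Add(Z, -2) = Add(-2, Z))
f = 16 (f = Mul(Add(-8, -8), Pow(Add(Add(-2, -3), 4), -1)) = Mul(-16, Pow(Add(-5, 4), -1)) = Mul(-16, Pow(-1, -1)) = Mul(-16, -1) = 16)
Function('I')(a) = Rational(8, 9) (Function('I')(a) = Mul(16, Pow(18, -1)) = Mul(16, Rational(1, 18)) = Rational(8, 9))
Function('O')(d, g) = g
Pow(Function('O')(-25, Function('I')(12)), -1) = Pow(Rational(8, 9), -1) = Rational(9, 8)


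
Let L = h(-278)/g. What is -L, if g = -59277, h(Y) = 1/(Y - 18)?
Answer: -1/17545992 ≈ -5.6993e-8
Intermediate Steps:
h(Y) = 1/(-18 + Y)
L = 1/17545992 (L = 1/(-18 - 278*(-59277)) = -1/59277/(-296) = -1/296*(-1/59277) = 1/17545992 ≈ 5.6993e-8)
-L = -1*1/17545992 = -1/17545992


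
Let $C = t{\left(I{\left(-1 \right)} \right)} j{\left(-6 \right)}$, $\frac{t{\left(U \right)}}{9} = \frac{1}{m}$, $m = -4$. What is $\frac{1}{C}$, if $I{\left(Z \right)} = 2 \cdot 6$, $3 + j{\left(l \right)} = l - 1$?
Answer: $\frac{2}{45} \approx 0.044444$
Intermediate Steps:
$j{\left(l \right)} = -4 + l$ ($j{\left(l \right)} = -3 + \left(l - 1\right) = -3 + \left(-1 + l\right) = -4 + l$)
$I{\left(Z \right)} = 12$
$t{\left(U \right)} = - \frac{9}{4}$ ($t{\left(U \right)} = \frac{9}{-4} = 9 \left(- \frac{1}{4}\right) = - \frac{9}{4}$)
$C = \frac{45}{2}$ ($C = - \frac{9 \left(-4 - 6\right)}{4} = \left(- \frac{9}{4}\right) \left(-10\right) = \frac{45}{2} \approx 22.5$)
$\frac{1}{C} = \frac{1}{\frac{45}{2}} = \frac{2}{45}$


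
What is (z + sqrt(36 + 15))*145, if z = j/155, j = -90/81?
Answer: -290/279 + 145*sqrt(51) ≈ 1034.5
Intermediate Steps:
j = -10/9 (j = -90*1/81 = -10/9 ≈ -1.1111)
z = -2/279 (z = -10/9/155 = -10/9*1/155 = -2/279 ≈ -0.0071685)
(z + sqrt(36 + 15))*145 = (-2/279 + sqrt(36 + 15))*145 = (-2/279 + sqrt(51))*145 = -290/279 + 145*sqrt(51)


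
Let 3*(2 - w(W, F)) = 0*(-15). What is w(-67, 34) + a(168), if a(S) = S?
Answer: 170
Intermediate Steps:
w(W, F) = 2 (w(W, F) = 2 - 0*(-15) = 2 - ⅓*0 = 2 + 0 = 2)
w(-67, 34) + a(168) = 2 + 168 = 170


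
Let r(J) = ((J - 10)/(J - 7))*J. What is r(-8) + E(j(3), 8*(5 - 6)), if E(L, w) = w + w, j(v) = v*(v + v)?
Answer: -128/5 ≈ -25.600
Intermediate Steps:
j(v) = 2*v² (j(v) = v*(2*v) = 2*v²)
E(L, w) = 2*w
r(J) = J*(-10 + J)/(-7 + J) (r(J) = ((-10 + J)/(-7 + J))*J = J*(-10 + J)/(-7 + J))
r(-8) + E(j(3), 8*(5 - 6)) = -8*(-10 - 8)/(-7 - 8) + 2*(8*(5 - 6)) = -8*(-18)/(-15) + 2*(8*(-1)) = -8*(-1/15)*(-18) + 2*(-8) = -48/5 - 16 = -128/5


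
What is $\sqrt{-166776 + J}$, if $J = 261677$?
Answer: $\sqrt{94901} \approx 308.06$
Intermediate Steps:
$\sqrt{-166776 + J} = \sqrt{-166776 + 261677} = \sqrt{94901}$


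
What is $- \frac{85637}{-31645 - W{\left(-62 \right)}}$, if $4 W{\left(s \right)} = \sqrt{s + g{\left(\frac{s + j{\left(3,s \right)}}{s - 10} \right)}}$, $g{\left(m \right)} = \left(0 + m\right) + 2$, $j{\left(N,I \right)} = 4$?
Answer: $\frac{1560950130240}{576809872531} - \frac{2055288 i \sqrt{2131}}{576809872531} \approx 2.7062 - 0.00016449 i$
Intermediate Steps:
$g{\left(m \right)} = 2 + m$ ($g{\left(m \right)} = m + 2 = 2 + m$)
$W{\left(s \right)} = \frac{\sqrt{2 + s + \frac{4 + s}{-10 + s}}}{4}$ ($W{\left(s \right)} = \frac{\sqrt{s + \left(2 + \frac{s + 4}{s - 10}\right)}}{4} = \frac{\sqrt{s + \left(2 + \frac{4 + s}{-10 + s}\right)}}{4} = \frac{\sqrt{2 + s + \frac{4 + s}{-10 + s}}}{4}$)
$- \frac{85637}{-31645 - W{\left(-62 \right)}} = - \frac{85637}{-31645 - \frac{\sqrt{\frac{-16 + \left(-62\right)^{2} - -434}{-10 - 62}}}{4}} = - \frac{85637}{-31645 - \frac{\sqrt{\frac{-16 + 3844 + 434}{-72}}}{4}} = - \frac{85637}{-31645 - \frac{\sqrt{\left(- \frac{1}{72}\right) 4262}}{4}} = - \frac{85637}{-31645 - \frac{\sqrt{- \frac{2131}{36}}}{4}} = - \frac{85637}{-31645 - \frac{\frac{1}{6} i \sqrt{2131}}{4}} = - \frac{85637}{-31645 - \frac{i \sqrt{2131}}{24}}$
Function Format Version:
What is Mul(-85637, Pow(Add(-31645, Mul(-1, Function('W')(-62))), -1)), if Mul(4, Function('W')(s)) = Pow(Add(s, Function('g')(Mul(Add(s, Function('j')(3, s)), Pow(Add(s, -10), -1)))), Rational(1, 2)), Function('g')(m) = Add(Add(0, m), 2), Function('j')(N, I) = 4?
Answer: Add(Rational(1560950130240, 576809872531), Mul(Rational(-2055288, 576809872531), I, Pow(2131, Rational(1, 2)))) ≈ Add(2.7062, Mul(-0.00016449, I))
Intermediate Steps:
Function('g')(m) = Add(2, m) (Function('g')(m) = Add(m, 2) = Add(2, m))
Function('W')(s) = Mul(Rational(1, 4), Pow(Add(2, s, Mul(Pow(Add(-10, s), -1), Add(4, s))), Rational(1, 2))) (Function('W')(s) = Mul(Rational(1, 4), Pow(Add(s, Add(2, Mul(Add(s, 4), Pow(Add(s, -10), -1)))), Rational(1, 2))) = Mul(Rational(1, 4), Pow(Add(s, Add(2, Mul(Add(4, s), Pow(Add(-10, s), -1)))), Rational(1, 2))) = Mul(Rational(1, 4), Pow(Add(s, Add(2, Mul(Pow(Add(-10, s), -1), Add(4, s)))), Rational(1, 2))) = Mul(Rational(1, 4), Pow(Add(2, s, Mul(Pow(Add(-10, s), -1), Add(4, s))), Rational(1, 2))))
Mul(-85637, Pow(Add(-31645, Mul(-1, Function('W')(-62))), -1)) = Mul(-85637, Pow(Add(-31645, Mul(-1, Mul(Rational(1, 4), Pow(Mul(Pow(Add(-10, -62), -1), Add(-16, Pow(-62, 2), Mul(-7, -62))), Rational(1, 2))))), -1)) = Mul(-85637, Pow(Add(-31645, Mul(-1, Mul(Rational(1, 4), Pow(Mul(Pow(-72, -1), Add(-16, 3844, 434)), Rational(1, 2))))), -1)) = Mul(-85637, Pow(Add(-31645, Mul(-1, Mul(Rational(1, 4), Pow(Mul(Rational(-1, 72), 4262), Rational(1, 2))))), -1)) = Mul(-85637, Pow(Add(-31645, Mul(-1, Mul(Rational(1, 4), Pow(Rational(-2131, 36), Rational(1, 2))))), -1)) = Mul(-85637, Pow(Add(-31645, Mul(-1, Mul(Rational(1, 4), Mul(Rational(1, 6), I, Pow(2131, Rational(1, 2)))))), -1)) = Mul(-85637, Pow(Add(-31645, Mul(-1, Mul(Rational(1, 24), I, Pow(2131, Rational(1, 2))))), -1)) = Mul(-85637, Pow(Add(-31645, Mul(Rational(-1, 24), I, Pow(2131, Rational(1, 2)))), -1))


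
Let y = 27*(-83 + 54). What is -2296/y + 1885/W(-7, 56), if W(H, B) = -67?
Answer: -1322123/52461 ≈ -25.202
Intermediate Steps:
y = -783 (y = 27*(-29) = -783)
-2296/y + 1885/W(-7, 56) = -2296/(-783) + 1885/(-67) = -2296*(-1/783) + 1885*(-1/67) = 2296/783 - 1885/67 = -1322123/52461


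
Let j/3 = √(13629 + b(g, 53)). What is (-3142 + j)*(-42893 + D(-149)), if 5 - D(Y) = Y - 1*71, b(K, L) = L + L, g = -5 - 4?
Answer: 134062856 - 128004*√13735 ≈ 1.1906e+8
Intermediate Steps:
g = -9
b(K, L) = 2*L
D(Y) = 76 - Y (D(Y) = 5 - (Y - 1*71) = 5 - (Y - 71) = 5 - (-71 + Y) = 5 + (71 - Y) = 76 - Y)
j = 3*√13735 (j = 3*√(13629 + 2*53) = 3*√(13629 + 106) = 3*√13735 ≈ 351.59)
(-3142 + j)*(-42893 + D(-149)) = (-3142 + 3*√13735)*(-42893 + (76 - 1*(-149))) = (-3142 + 3*√13735)*(-42893 + (76 + 149)) = (-3142 + 3*√13735)*(-42893 + 225) = (-3142 + 3*√13735)*(-42668) = 134062856 - 128004*√13735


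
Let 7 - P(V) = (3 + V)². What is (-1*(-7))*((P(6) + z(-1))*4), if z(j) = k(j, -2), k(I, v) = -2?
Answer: -2128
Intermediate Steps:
P(V) = 7 - (3 + V)²
z(j) = -2
(-1*(-7))*((P(6) + z(-1))*4) = (-1*(-7))*(((7 - (3 + 6)²) - 2)*4) = 7*(((7 - 1*9²) - 2)*4) = 7*(((7 - 1*81) - 2)*4) = 7*(((7 - 81) - 2)*4) = 7*((-74 - 2)*4) = 7*(-76*4) = 7*(-304) = -2128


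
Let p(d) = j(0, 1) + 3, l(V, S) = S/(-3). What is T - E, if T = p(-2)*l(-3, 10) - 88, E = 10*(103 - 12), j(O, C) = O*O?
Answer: -1008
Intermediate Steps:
j(O, C) = O²
l(V, S) = -S/3 (l(V, S) = S*(-⅓) = -S/3)
E = 910 (E = 10*91 = 910)
p(d) = 3 (p(d) = 0² + 3 = 0 + 3 = 3)
T = -98 (T = 3*(-⅓*10) - 88 = 3*(-10/3) - 88 = -10 - 88 = -98)
T - E = -98 - 1*910 = -98 - 910 = -1008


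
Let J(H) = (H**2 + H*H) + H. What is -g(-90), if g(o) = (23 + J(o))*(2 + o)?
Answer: 1419704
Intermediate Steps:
J(H) = H + 2*H**2 (J(H) = (H**2 + H**2) + H = 2*H**2 + H = H + 2*H**2)
g(o) = (2 + o)*(23 + o*(1 + 2*o)) (g(o) = (23 + o*(1 + 2*o))*(2 + o) = (2 + o)*(23 + o*(1 + 2*o)))
-g(-90) = -(46 + 2*(-90)**3 + 5*(-90)**2 + 25*(-90)) = -(46 + 2*(-729000) + 5*8100 - 2250) = -(46 - 1458000 + 40500 - 2250) = -1*(-1419704) = 1419704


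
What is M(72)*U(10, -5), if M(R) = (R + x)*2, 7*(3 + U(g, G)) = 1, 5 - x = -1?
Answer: -3120/7 ≈ -445.71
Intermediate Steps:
x = 6 (x = 5 - 1*(-1) = 5 + 1 = 6)
U(g, G) = -20/7 (U(g, G) = -3 + (1/7)*1 = -3 + 1/7 = -20/7)
M(R) = 12 + 2*R (M(R) = (R + 6)*2 = (6 + R)*2 = 12 + 2*R)
M(72)*U(10, -5) = (12 + 2*72)*(-20/7) = (12 + 144)*(-20/7) = 156*(-20/7) = -3120/7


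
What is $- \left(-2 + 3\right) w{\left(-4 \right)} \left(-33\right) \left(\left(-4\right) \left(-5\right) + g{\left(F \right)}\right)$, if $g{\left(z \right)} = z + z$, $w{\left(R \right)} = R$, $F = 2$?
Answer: $-3168$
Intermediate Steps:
$g{\left(z \right)} = 2 z$
$- \left(-2 + 3\right) w{\left(-4 \right)} \left(-33\right) \left(\left(-4\right) \left(-5\right) + g{\left(F \right)}\right) = - \left(-2 + 3\right) \left(-4\right) \left(-33\right) \left(\left(-4\right) \left(-5\right) + 2 \cdot 2\right) = - 1 \left(-4\right) \left(-33\right) \left(20 + 4\right) = - \left(-4\right) \left(-33\right) 24 = - 132 \cdot 24 = \left(-1\right) 3168 = -3168$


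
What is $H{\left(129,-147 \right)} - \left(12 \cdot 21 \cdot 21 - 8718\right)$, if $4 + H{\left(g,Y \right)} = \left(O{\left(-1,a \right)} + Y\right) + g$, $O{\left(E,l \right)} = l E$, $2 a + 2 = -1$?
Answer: $\frac{6811}{2} \approx 3405.5$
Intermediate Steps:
$a = - \frac{3}{2}$ ($a = -1 + \frac{1}{2} \left(-1\right) = -1 - \frac{1}{2} = - \frac{3}{2} \approx -1.5$)
$O{\left(E,l \right)} = E l$
$H{\left(g,Y \right)} = - \frac{5}{2} + Y + g$ ($H{\left(g,Y \right)} = -4 + \left(\left(\left(-1\right) \left(- \frac{3}{2}\right) + Y\right) + g\right) = -4 + \left(\left(\frac{3}{2} + Y\right) + g\right) = -4 + \left(\frac{3}{2} + Y + g\right) = - \frac{5}{2} + Y + g$)
$H{\left(129,-147 \right)} - \left(12 \cdot 21 \cdot 21 - 8718\right) = \left(- \frac{5}{2} - 147 + 129\right) - \left(12 \cdot 21 \cdot 21 - 8718\right) = - \frac{41}{2} - \left(252 \cdot 21 - 8718\right) = - \frac{41}{2} - \left(5292 - 8718\right) = - \frac{41}{2} - -3426 = - \frac{41}{2} + 3426 = \frac{6811}{2}$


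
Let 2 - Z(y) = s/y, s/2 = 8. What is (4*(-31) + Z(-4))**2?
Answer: 13924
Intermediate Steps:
s = 16 (s = 2*8 = 16)
Z(y) = 2 - 16/y
(4*(-31) + Z(-4))**2 = (4*(-31) + (2 - 16/(-4)))**2 = (-124 + (2 - 16*(-1/4)))**2 = (-124 + (2 + 4))**2 = (-124 + 6)**2 = (-118)**2 = 13924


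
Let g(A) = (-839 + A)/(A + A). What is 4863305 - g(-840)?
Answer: 8170350721/1680 ≈ 4.8633e+6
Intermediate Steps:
g(A) = (-839 + A)/(2*A) (g(A) = (-839 + A)/((2*A)) = (-839 + A)*(1/(2*A)) = (-839 + A)/(2*A))
4863305 - g(-840) = 4863305 - (-839 - 840)/(2*(-840)) = 4863305 - (-1)*(-1679)/(2*840) = 4863305 - 1*1679/1680 = 4863305 - 1679/1680 = 8170350721/1680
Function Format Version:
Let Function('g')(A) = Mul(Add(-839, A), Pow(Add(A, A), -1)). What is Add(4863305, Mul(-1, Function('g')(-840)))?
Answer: Rational(8170350721, 1680) ≈ 4.8633e+6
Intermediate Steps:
Function('g')(A) = Mul(Rational(1, 2), Pow(A, -1), Add(-839, A)) (Function('g')(A) = Mul(Add(-839, A), Pow(Mul(2, A), -1)) = Mul(Add(-839, A), Mul(Rational(1, 2), Pow(A, -1))) = Mul(Rational(1, 2), Pow(A, -1), Add(-839, A)))
Add(4863305, Mul(-1, Function('g')(-840))) = Add(4863305, Mul(-1, Mul(Rational(1, 2), Pow(-840, -1), Add(-839, -840)))) = Add(4863305, Mul(-1, Mul(Rational(1, 2), Rational(-1, 840), -1679))) = Add(4863305, Mul(-1, Rational(1679, 1680))) = Add(4863305, Rational(-1679, 1680)) = Rational(8170350721, 1680)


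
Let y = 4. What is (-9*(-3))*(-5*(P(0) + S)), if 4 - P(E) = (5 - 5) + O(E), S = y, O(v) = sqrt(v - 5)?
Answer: -1080 + 135*I*sqrt(5) ≈ -1080.0 + 301.87*I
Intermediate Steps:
O(v) = sqrt(-5 + v)
S = 4
P(E) = 4 - sqrt(-5 + E) (P(E) = 4 - ((5 - 5) + sqrt(-5 + E)) = 4 - (0 + sqrt(-5 + E)) = 4 - sqrt(-5 + E))
(-9*(-3))*(-5*(P(0) + S)) = (-9*(-3))*(-5*((4 - sqrt(-5 + 0)) + 4)) = 27*(-5*((4 - sqrt(-5)) + 4)) = 27*(-5*((4 - I*sqrt(5)) + 4)) = 27*(-5*(8 - I*sqrt(5))) = 27*(-40 + 5*I*sqrt(5)) = -1080 + 135*I*sqrt(5)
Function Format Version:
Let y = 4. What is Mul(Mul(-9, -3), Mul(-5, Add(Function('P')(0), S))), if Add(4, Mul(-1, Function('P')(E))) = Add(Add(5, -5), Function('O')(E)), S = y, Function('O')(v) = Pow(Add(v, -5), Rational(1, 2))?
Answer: Add(-1080, Mul(135, I, Pow(5, Rational(1, 2)))) ≈ Add(-1080.0, Mul(301.87, I))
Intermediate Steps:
Function('O')(v) = Pow(Add(-5, v), Rational(1, 2))
S = 4
Function('P')(E) = Add(4, Mul(-1, Pow(Add(-5, E), Rational(1, 2)))) (Function('P')(E) = Add(4, Mul(-1, Add(Add(5, -5), Pow(Add(-5, E), Rational(1, 2))))) = Add(4, Mul(-1, Add(0, Pow(Add(-5, E), Rational(1, 2))))) = Add(4, Mul(-1, Pow(Add(-5, E), Rational(1, 2)))))
Mul(Mul(-9, -3), Mul(-5, Add(Function('P')(0), S))) = Mul(Mul(-9, -3), Mul(-5, Add(Add(4, Mul(-1, Pow(Add(-5, 0), Rational(1, 2)))), 4))) = Mul(27, Mul(-5, Add(Add(4, Mul(-1, Pow(-5, Rational(1, 2)))), 4))) = Mul(27, Mul(-5, Add(Add(4, Mul(-1, Mul(I, Pow(5, Rational(1, 2))))), 4))) = Mul(27, Mul(-5, Add(Add(4, Mul(-1, I, Pow(5, Rational(1, 2)))), 4))) = Mul(27, Mul(-5, Add(8, Mul(-1, I, Pow(5, Rational(1, 2)))))) = Mul(27, Add(-40, Mul(5, I, Pow(5, Rational(1, 2))))) = Add(-1080, Mul(135, I, Pow(5, Rational(1, 2))))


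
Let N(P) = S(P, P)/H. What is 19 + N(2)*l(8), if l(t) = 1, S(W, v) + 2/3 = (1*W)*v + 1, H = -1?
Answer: 44/3 ≈ 14.667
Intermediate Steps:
S(W, v) = ⅓ + W*v (S(W, v) = -⅔ + ((1*W)*v + 1) = -⅔ + (W*v + 1) = -⅔ + (1 + W*v) = ⅓ + W*v)
N(P) = -⅓ - P² (N(P) = (⅓ + P*P)/(-1) = (⅓ + P²)*(-1) = -⅓ - P²)
19 + N(2)*l(8) = 19 + (-⅓ - 1*2²)*1 = 19 + (-⅓ - 1*4)*1 = 19 + (-⅓ - 4)*1 = 19 - 13/3*1 = 19 - 13/3 = 44/3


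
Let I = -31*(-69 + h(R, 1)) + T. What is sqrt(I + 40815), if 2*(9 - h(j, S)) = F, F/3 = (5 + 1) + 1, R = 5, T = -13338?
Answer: 5*sqrt(4746)/2 ≈ 172.23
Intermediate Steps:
F = 21 (F = 3*((5 + 1) + 1) = 3*(6 + 1) = 3*7 = 21)
h(j, S) = -3/2 (h(j, S) = 9 - 1/2*21 = 9 - 21/2 = -3/2)
I = -22305/2 (I = -31*(-69 - 3/2) - 13338 = -31*(-141/2) - 13338 = 4371/2 - 13338 = -22305/2 ≈ -11153.)
sqrt(I + 40815) = sqrt(-22305/2 + 40815) = sqrt(59325/2) = 5*sqrt(4746)/2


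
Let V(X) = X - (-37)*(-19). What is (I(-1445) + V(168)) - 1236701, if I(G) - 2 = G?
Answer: -1238679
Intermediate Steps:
I(G) = 2 + G
V(X) = -703 + X (V(X) = X - 1*703 = X - 703 = -703 + X)
(I(-1445) + V(168)) - 1236701 = ((2 - 1445) + (-703 + 168)) - 1236701 = (-1443 - 535) - 1236701 = -1978 - 1236701 = -1238679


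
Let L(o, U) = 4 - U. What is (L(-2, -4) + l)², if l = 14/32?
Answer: 18225/256 ≈ 71.191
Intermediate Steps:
l = 7/16 (l = 14*(1/32) = 7/16 ≈ 0.43750)
(L(-2, -4) + l)² = ((4 - 1*(-4)) + 7/16)² = ((4 + 4) + 7/16)² = (8 + 7/16)² = (135/16)² = 18225/256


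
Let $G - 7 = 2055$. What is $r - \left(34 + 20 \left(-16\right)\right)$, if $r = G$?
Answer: $2348$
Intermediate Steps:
$G = 2062$ ($G = 7 + 2055 = 2062$)
$r = 2062$
$r - \left(34 + 20 \left(-16\right)\right) = 2062 - \left(34 + 20 \left(-16\right)\right) = 2062 - \left(34 - 320\right) = 2062 - -286 = 2062 + 286 = 2348$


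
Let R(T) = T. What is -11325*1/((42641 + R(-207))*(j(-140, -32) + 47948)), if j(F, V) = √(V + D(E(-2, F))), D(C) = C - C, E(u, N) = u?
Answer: -45250925/8129685130952 + 3775*I*√2/8129685130952 ≈ -5.5661e-6 + 6.5669e-10*I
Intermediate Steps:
D(C) = 0
j(F, V) = √V (j(F, V) = √(V + 0) = √V)
-11325*1/((42641 + R(-207))*(j(-140, -32) + 47948)) = -11325*1/((42641 - 207)*(√(-32) + 47948)) = -11325*1/(42434*(4*I*√2 + 47948)) = -11325*1/(42434*(47948 + 4*I*√2)) = -11325/(2034625432 + 169736*I*√2)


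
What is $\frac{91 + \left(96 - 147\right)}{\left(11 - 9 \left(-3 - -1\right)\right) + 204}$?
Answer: $\frac{40}{233} \approx 0.17167$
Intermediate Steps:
$\frac{91 + \left(96 - 147\right)}{\left(11 - 9 \left(-3 - -1\right)\right) + 204} = \frac{91 + \left(96 - 147\right)}{\left(11 - 9 \left(-3 + 1\right)\right) + 204} = \frac{91 - 51}{\left(11 - -18\right) + 204} = \frac{40}{\left(11 + 18\right) + 204} = \frac{40}{29 + 204} = \frac{40}{233}$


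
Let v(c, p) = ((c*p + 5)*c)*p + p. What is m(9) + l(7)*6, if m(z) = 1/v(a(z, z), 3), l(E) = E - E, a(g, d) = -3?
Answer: 1/39 ≈ 0.025641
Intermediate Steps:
l(E) = 0
v(c, p) = p + c*p*(5 + c*p) (v(c, p) = ((5 + c*p)*c)*p + p = (c*(5 + c*p))*p + p = c*p*(5 + c*p) + p = p + c*p*(5 + c*p))
m(z) = 1/39 (m(z) = 1/(3*(1 + 5*(-3) + 3*(-3)²)) = 1/(3*(1 - 15 + 3*9)) = 1/(3*(1 - 15 + 27)) = 1/(3*13) = 1/39)
m(9) + l(7)*6 = 1/39 + 0*6 = 1/39 + 0 = 1/39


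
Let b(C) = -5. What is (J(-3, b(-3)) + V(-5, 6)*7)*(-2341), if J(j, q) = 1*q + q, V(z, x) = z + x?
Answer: 7023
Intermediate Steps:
V(z, x) = x + z
J(j, q) = 2*q (J(j, q) = q + q = 2*q)
(J(-3, b(-3)) + V(-5, 6)*7)*(-2341) = (2*(-5) + (6 - 5)*7)*(-2341) = (-10 + 1*7)*(-2341) = (-10 + 7)*(-2341) = -3*(-2341) = 7023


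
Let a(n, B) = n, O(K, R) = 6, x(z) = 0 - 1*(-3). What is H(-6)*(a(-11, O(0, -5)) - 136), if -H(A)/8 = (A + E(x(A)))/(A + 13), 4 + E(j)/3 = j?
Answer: -1512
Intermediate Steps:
x(z) = 3 (x(z) = 0 + 3 = 3)
E(j) = -12 + 3*j
H(A) = -8*(-3 + A)/(13 + A) (H(A) = -8*(A + (-12 + 3*3))/(A + 13) = -8*(A + (-12 + 9))/(13 + A) = -8*(A - 3)/(13 + A) = -8*(-3 + A)/(13 + A))
H(-6)*(a(-11, O(0, -5)) - 136) = (8*(3 - 1*(-6))/(13 - 6))*(-11 - 136) = (8*(3 + 6)/7)*(-147) = (8*(⅐)*9)*(-147) = (72/7)*(-147) = -1512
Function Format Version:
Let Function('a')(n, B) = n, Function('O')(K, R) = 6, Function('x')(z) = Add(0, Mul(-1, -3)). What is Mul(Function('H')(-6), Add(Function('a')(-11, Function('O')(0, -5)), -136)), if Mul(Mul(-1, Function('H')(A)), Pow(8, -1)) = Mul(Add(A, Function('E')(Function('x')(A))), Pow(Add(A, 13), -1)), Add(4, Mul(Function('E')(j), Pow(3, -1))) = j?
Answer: -1512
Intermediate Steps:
Function('x')(z) = 3 (Function('x')(z) = Add(0, 3) = 3)
Function('E')(j) = Add(-12, Mul(3, j))
Function('H')(A) = Mul(-8, Pow(Add(13, A), -1), Add(-3, A)) (Function('H')(A) = Mul(-8, Mul(Add(A, Add(-12, Mul(3, 3))), Pow(Add(A, 13), -1))) = Mul(-8, Mul(Add(A, Add(-12, 9)), Pow(Add(13, A), -1))) = Mul(-8, Mul(Add(A, -3), Pow(Add(13, A), -1))) = Mul(-8, Mul(Add(-3, A), Pow(Add(13, A), -1))) = Mul(-8, Mul(Pow(Add(13, A), -1), Add(-3, A))) = Mul(-8, Pow(Add(13, A), -1), Add(-3, A)))
Mul(Function('H')(-6), Add(Function('a')(-11, Function('O')(0, -5)), -136)) = Mul(Mul(8, Pow(Add(13, -6), -1), Add(3, Mul(-1, -6))), Add(-11, -136)) = Mul(Mul(8, Pow(7, -1), Add(3, 6)), -147) = Mul(Mul(8, Rational(1, 7), 9), -147) = Mul(Rational(72, 7), -147) = -1512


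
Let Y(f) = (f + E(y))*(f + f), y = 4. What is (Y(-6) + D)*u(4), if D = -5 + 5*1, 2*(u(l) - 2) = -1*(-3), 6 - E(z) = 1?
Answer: 42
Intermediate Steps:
E(z) = 5 (E(z) = 6 - 1*1 = 6 - 1 = 5)
u(l) = 7/2 (u(l) = 2 + (-1*(-3))/2 = 2 + (½)*3 = 2 + 3/2 = 7/2)
D = 0 (D = -5 + 5 = 0)
Y(f) = 2*f*(5 + f) (Y(f) = (f + 5)*(f + f) = (5 + f)*(2*f) = 2*f*(5 + f))
(Y(-6) + D)*u(4) = (2*(-6)*(5 - 6) + 0)*(7/2) = (2*(-6)*(-1) + 0)*(7/2) = (12 + 0)*(7/2) = 12*(7/2) = 42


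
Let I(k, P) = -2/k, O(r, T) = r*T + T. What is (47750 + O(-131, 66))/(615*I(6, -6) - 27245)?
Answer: -3917/2745 ≈ -1.4270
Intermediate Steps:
O(r, T) = T + T*r (O(r, T) = T*r + T = T + T*r)
(47750 + O(-131, 66))/(615*I(6, -6) - 27245) = (47750 + 66*(1 - 131))/(615*(-2/6) - 27245) = (47750 + 66*(-130))/(615*(-2*⅙) - 27245) = (47750 - 8580)/(615*(-⅓) - 27245) = 39170/(-205 - 27245) = 39170/(-27450) = 39170*(-1/27450) = -3917/2745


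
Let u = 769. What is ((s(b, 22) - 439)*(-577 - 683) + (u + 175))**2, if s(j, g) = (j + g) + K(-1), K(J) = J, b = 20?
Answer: 252429875776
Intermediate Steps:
s(j, g) = -1 + g + j (s(j, g) = (j + g) - 1 = (g + j) - 1 = -1 + g + j)
((s(b, 22) - 439)*(-577 - 683) + (u + 175))**2 = (((-1 + 22 + 20) - 439)*(-577 - 683) + (769 + 175))**2 = ((41 - 439)*(-1260) + 944)**2 = (-398*(-1260) + 944)**2 = (501480 + 944)**2 = 502424**2 = 252429875776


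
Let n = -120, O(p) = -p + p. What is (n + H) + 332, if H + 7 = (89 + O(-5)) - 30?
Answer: 264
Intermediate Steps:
O(p) = 0
H = 52 (H = -7 + ((89 + 0) - 30) = -7 + (89 - 30) = -7 + 59 = 52)
(n + H) + 332 = (-120 + 52) + 332 = -68 + 332 = 264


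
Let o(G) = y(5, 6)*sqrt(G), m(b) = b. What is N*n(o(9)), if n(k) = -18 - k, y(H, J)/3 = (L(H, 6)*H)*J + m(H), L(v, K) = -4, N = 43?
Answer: 43731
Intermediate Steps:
y(H, J) = 3*H - 12*H*J (y(H, J) = 3*((-4*H)*J + H) = 3*(-4*H*J + H) = 3*(H - 4*H*J) = 3*H - 12*H*J)
o(G) = -345*sqrt(G) (o(G) = (3*5*(1 - 4*6))*sqrt(G) = (3*5*(1 - 24))*sqrt(G) = (3*5*(-23))*sqrt(G) = -345*sqrt(G))
N*n(o(9)) = 43*(-18 - (-345)*sqrt(9)) = 43*(-18 - (-345)*3) = 43*(-18 - 1*(-1035)) = 43*(-18 + 1035) = 43*1017 = 43731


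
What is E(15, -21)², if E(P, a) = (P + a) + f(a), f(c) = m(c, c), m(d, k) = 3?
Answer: 9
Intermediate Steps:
f(c) = 3
E(P, a) = 3 + P + a (E(P, a) = (P + a) + 3 = 3 + P + a)
E(15, -21)² = (3 + 15 - 21)² = (-3)² = 9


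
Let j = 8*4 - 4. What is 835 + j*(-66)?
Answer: -1013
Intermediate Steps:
j = 28 (j = 32 - 4 = 28)
835 + j*(-66) = 835 + 28*(-66) = 835 - 1848 = -1013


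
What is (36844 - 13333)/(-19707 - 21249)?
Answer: -7837/13652 ≈ -0.57405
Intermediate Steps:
(36844 - 13333)/(-19707 - 21249) = 23511/(-40956) = 23511*(-1/40956) = -7837/13652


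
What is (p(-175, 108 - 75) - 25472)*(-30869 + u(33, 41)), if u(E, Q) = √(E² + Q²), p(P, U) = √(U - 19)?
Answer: (25472 - √14)*(30869 - √2770) ≈ 7.8484e+8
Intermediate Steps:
p(P, U) = √(-19 + U)
(p(-175, 108 - 75) - 25472)*(-30869 + u(33, 41)) = (√(-19 + (108 - 75)) - 25472)*(-30869 + √(33² + 41²)) = (√(-19 + 33) - 25472)*(-30869 + √(1089 + 1681)) = (√14 - 25472)*(-30869 + √2770) = (-25472 + √14)*(-30869 + √2770) = (-30869 + √2770)*(-25472 + √14)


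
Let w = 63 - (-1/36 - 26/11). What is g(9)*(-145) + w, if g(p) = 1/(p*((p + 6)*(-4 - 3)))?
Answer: 545071/8316 ≈ 65.545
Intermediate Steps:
g(p) = 1/(p*(-42 - 7*p)) (g(p) = 1/(p*((6 + p)*(-7))) = 1/(p*(-42 - 7*p)))
w = 25895/396 (w = 63 - (-1*1/36 - 26*1/11) = 63 - (-1/36 - 26/11) = 63 - 1*(-947/396) = 63 + 947/396 = 25895/396 ≈ 65.391)
g(9)*(-145) + w = -⅐/(9*(6 + 9))*(-145) + 25895/396 = -⅐*⅑/15*(-145) + 25895/396 = -⅐*⅑*1/15*(-145) + 25895/396 = -1/945*(-145) + 25895/396 = 29/189 + 25895/396 = 545071/8316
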